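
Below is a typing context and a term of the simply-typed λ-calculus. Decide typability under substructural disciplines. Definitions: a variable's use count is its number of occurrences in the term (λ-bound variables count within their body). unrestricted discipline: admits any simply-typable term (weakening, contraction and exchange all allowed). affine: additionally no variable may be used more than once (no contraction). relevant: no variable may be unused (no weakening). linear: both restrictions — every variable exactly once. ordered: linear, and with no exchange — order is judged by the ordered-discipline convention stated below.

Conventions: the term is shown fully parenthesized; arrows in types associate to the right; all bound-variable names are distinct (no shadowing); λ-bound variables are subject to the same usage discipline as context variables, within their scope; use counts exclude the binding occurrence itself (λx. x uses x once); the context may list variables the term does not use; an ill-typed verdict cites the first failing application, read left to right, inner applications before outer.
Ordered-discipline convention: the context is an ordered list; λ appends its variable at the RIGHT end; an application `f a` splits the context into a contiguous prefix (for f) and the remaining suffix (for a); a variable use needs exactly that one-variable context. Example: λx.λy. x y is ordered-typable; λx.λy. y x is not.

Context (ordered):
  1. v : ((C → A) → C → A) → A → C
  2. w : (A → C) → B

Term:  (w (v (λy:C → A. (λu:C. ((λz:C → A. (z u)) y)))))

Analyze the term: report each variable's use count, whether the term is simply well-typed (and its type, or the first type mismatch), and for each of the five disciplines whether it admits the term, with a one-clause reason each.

usage: v=1; w=1; y (λ-bound)=1; u (λ-bound)=1; z (λ-bound)=1
use order (left to right): w, v, z, u, y
typing: the term checks, with type B
ordered: ✗, use order w, v, z, u, y needs exchange
linear: ✓, each of v, w, y, u, z used exactly once
affine: ✓, at most one use each (v, w, y, u, z)
relevant: ✓, every one of v, w, y, u, z appears
unrestricted: ✓, well-typed at B; no restrictions here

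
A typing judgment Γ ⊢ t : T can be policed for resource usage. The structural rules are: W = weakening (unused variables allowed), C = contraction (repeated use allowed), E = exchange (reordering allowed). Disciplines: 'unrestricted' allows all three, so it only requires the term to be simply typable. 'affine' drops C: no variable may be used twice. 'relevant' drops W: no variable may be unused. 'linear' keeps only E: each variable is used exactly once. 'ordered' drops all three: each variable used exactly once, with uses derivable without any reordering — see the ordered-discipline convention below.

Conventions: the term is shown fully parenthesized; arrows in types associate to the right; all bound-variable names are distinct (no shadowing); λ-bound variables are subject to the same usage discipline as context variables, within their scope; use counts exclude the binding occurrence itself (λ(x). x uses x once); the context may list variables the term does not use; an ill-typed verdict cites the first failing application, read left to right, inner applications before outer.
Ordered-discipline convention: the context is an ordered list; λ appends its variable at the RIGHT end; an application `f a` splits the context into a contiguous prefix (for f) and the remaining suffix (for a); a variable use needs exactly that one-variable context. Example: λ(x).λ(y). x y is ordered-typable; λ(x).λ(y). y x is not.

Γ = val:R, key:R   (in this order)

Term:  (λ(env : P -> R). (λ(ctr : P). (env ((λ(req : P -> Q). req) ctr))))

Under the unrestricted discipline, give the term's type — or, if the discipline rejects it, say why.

not well-typed under unrestricted — not simply typable
variable uses: val=0; key=0; env [bound]=1; ctr [bound]=1; req [bound]=1
uses in reading order: env, req, ctr
typing: ill-typed: an application expects P -> Q but receives P
summary: ordered ✗ · linear ✗ · affine ✗ · relevant ✗ · unrestricted ✗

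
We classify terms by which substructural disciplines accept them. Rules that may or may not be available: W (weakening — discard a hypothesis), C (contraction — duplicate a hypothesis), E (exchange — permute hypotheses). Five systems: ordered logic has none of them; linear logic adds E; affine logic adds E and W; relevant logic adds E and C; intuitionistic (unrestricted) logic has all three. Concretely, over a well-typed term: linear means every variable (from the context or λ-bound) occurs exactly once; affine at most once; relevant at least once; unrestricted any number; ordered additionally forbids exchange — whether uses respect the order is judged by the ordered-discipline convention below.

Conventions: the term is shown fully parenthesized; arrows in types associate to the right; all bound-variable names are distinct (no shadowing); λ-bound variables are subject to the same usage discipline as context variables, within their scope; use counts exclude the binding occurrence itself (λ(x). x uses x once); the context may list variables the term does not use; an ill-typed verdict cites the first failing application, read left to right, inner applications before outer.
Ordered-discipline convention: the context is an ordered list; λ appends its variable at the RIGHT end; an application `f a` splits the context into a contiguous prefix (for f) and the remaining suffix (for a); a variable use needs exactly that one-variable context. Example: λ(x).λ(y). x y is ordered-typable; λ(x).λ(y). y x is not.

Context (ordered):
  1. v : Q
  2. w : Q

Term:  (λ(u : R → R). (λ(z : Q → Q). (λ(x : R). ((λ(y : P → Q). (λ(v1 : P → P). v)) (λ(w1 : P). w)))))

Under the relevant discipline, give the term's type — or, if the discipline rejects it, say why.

not well-typed under relevant — needs weakening: u, z, x, y, v1, w1 unused
use counts: v: 1; w: 1; u [bound]: 0; z [bound]: 0; x [bound]: 0; y [bound]: 0; v1 [bound]: 0; w1 [bound]: 0
left-to-right use order: v, w
typing: well-typed at (R → R) → (Q → Q) → R → (P → P) → Q
summary: ordered ✗; linear ✗; affine ✓; relevant ✗; unrestricted ✓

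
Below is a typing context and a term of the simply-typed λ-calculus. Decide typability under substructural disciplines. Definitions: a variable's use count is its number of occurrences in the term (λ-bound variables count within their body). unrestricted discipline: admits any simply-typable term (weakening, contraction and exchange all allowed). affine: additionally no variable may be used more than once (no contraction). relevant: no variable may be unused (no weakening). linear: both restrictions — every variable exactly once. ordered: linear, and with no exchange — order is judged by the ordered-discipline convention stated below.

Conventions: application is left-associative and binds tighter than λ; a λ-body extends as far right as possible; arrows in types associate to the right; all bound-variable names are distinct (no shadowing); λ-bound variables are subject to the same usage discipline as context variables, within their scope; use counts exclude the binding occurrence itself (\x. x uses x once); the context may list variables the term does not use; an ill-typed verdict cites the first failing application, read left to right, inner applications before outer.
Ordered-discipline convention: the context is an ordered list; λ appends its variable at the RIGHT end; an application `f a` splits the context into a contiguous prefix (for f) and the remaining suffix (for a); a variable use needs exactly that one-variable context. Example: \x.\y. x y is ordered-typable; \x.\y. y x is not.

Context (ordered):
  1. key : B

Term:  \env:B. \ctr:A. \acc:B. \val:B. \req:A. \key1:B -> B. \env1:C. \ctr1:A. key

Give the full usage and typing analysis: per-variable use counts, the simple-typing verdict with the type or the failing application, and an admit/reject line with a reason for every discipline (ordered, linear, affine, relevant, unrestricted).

variable uses: key ×1; env (λ-bound) ×0; ctr (λ-bound) ×0; acc (λ-bound) ×0; val (λ-bound) ×0; req (λ-bound) ×0; key1 (λ-bound) ×0; env1 (λ-bound) ×0; ctr1 (λ-bound) ×0
use order (left to right): key
typing: well-typed — term : B -> A -> B -> B -> A -> (B -> B) -> C -> A -> B
ordered ✗ (env, ctr, acc, val, req, key1, env1, ctr1 never used (weakening))
linear ✗ (env, ctr, acc, val, req, key1, env1, ctr1 never used (weakening))
affine ✓ (none of key, env, ctr, acc, val, req, key1, env1, ctr1 used more than once)
relevant ✗ (env, ctr, acc, val, req, key1, env1, ctr1 never used (weakening))
unrestricted ✓ (type-checks (B -> A -> B -> B -> A -> (B -> B) -> C -> A -> B) and nothing is barred)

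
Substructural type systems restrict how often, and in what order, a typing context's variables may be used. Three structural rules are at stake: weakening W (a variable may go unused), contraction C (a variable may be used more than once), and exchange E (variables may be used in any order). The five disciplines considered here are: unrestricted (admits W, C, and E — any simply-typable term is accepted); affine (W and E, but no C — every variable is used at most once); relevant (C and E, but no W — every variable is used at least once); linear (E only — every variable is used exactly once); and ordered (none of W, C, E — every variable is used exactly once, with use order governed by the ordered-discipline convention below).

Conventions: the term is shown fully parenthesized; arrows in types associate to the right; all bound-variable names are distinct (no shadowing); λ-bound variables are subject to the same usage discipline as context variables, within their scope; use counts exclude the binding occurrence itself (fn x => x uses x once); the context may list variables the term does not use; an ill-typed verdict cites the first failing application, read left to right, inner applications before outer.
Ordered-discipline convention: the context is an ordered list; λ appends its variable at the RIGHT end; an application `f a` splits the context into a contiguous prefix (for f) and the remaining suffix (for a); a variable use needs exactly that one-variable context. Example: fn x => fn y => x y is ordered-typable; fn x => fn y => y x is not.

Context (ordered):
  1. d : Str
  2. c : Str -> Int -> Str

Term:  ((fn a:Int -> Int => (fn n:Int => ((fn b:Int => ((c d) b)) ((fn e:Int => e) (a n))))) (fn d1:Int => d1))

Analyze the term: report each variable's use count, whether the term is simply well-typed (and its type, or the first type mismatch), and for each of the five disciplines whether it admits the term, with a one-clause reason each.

usage: d: 1×, c: 1×, a [bound]: 1×, n [bound]: 1×, b [bound]: 1×, e [bound]: 1×, d1 [bound]: 1×
order of uses: c, d, b, e, a, n, d1
typing: well-typed at Int -> Str
ordered: ✗, no contiguous prefix/suffix split fits c, d, b, e, a, n, d1
linear: ✓, each of d, c, a, n, b, e, d1 used exactly once
affine: ✓, at most one use each (d, c, a, n, b, e, d1)
relevant: ✓, none of d, c, a, n, b, e, d1 goes unused
unrestricted: ✓, typability at Int -> Str is all that's needed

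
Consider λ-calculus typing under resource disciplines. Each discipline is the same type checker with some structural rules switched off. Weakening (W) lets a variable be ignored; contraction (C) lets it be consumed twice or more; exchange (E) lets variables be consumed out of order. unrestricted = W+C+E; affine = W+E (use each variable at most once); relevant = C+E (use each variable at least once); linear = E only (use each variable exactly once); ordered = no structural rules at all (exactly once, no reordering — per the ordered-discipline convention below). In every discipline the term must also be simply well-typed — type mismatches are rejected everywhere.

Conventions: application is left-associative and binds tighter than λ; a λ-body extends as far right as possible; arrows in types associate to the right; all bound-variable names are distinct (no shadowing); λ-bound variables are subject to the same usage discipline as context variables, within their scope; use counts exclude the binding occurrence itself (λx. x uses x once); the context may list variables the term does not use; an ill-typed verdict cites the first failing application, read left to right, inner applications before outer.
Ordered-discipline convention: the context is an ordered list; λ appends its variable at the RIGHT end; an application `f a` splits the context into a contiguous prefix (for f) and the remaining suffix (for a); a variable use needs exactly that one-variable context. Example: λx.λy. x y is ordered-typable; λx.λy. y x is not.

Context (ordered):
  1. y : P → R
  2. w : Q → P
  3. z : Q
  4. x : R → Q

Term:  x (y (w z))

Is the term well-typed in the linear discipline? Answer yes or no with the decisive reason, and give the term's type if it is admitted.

yes — single use per variable (y, w, z, x); term : Q
use counts: y ×1; w ×1; z ×1; x ×1
left-to-right use order: x, y, w, z
typing: the term checks, with type Q
summary: ordered ✗ | linear ✓ | affine ✓ | relevant ✓ | unrestricted ✓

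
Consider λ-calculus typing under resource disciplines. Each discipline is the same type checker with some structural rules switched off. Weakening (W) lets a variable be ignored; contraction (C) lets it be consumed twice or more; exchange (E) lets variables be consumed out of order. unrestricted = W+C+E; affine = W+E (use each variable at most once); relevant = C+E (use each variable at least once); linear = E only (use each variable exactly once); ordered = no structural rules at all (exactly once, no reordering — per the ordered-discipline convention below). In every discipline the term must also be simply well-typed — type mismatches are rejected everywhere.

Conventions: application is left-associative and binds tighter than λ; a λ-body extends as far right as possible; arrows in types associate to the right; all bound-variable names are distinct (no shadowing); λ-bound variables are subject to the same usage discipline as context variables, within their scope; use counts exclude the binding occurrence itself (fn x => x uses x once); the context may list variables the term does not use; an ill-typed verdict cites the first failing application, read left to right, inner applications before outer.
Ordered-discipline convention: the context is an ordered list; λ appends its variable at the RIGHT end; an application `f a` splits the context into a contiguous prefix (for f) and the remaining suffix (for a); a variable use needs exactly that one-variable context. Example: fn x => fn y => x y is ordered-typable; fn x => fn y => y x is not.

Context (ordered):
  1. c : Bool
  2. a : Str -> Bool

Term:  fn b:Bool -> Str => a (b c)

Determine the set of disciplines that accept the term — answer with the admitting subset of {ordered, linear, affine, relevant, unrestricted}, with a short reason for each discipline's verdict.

accepted by: linear, affine, relevant, unrestricted
usage: c=1; a=1; b (bound)=1
order of uses: a, b, c
typing: well-typed at (Bool -> Str) -> Bool
ordered: ✗, use order a, b, c needs exchange
linear: ✓, single use per variable (c, a, b)
affine: ✓, at most one use each (c, a, b)
relevant: ✓, at least one use each (c, a, b)
unrestricted: ✓, well-typed at (Bool -> Str) -> Bool; no restrictions here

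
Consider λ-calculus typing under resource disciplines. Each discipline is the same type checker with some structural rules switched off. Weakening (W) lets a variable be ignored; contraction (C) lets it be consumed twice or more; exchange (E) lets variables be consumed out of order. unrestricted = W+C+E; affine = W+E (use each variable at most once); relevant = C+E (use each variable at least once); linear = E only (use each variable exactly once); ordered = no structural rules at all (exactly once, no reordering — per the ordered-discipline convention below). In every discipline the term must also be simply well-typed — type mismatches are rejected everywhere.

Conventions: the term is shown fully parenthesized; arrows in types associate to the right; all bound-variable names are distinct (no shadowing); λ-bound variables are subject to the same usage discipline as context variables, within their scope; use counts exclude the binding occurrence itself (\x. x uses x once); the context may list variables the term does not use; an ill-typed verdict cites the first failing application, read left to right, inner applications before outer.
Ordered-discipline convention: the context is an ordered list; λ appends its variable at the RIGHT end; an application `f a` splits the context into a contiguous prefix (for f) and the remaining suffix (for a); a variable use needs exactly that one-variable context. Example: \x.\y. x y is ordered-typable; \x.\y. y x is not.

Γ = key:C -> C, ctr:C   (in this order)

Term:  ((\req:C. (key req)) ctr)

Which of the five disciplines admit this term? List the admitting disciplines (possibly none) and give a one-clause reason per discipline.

admitted in: ordered, linear, affine, relevant, unrestricted
use counts: key=1; ctr=1; req (λ-bound)=1
order of uses: key, req, ctr
typing: ✓ — C
ordered: ✓, key, ctr, req once each; derivable with no W/C/E
linear: ✓, each of key, ctr, req used exactly once
affine: ✓, at most one use each (key, ctr, req)
relevant: ✓, at least one use each (key, ctr, req)
unrestricted: ✓, type-checks (C) and nothing is barred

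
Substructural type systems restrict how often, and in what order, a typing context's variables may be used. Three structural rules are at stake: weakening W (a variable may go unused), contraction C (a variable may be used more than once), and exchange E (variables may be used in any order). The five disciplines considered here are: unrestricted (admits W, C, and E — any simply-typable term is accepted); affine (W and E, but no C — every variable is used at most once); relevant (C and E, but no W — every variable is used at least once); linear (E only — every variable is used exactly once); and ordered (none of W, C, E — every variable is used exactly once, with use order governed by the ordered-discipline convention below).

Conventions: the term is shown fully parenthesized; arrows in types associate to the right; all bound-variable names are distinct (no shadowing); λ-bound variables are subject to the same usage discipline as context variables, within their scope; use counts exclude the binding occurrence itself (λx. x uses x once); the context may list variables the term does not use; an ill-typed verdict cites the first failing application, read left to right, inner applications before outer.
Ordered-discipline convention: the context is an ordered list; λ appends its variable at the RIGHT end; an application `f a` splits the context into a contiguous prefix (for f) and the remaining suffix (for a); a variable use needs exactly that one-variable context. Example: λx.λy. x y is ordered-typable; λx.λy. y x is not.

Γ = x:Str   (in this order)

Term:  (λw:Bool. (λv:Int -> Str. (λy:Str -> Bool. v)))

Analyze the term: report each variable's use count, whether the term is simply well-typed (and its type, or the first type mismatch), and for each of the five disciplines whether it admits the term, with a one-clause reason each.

usage: x: 0×, w (λ-bound): 0×, v (λ-bound): 1×, y (λ-bound): 0×
order of uses: v
typing: the term checks, with type Bool -> (Int -> Str) -> (Str -> Bool) -> Int -> Str
ordered: ✗, unused: x, w, y — weakening required
linear: ✗, unused: x, w, y — weakening required
affine: ✓, none of x, w, v, y used more than once
relevant: ✗, unused: x, w, y — weakening required
unrestricted: ✓, well-typed at Bool -> (Int -> Str) -> (Str -> Bool) -> Int -> Str; no restrictions here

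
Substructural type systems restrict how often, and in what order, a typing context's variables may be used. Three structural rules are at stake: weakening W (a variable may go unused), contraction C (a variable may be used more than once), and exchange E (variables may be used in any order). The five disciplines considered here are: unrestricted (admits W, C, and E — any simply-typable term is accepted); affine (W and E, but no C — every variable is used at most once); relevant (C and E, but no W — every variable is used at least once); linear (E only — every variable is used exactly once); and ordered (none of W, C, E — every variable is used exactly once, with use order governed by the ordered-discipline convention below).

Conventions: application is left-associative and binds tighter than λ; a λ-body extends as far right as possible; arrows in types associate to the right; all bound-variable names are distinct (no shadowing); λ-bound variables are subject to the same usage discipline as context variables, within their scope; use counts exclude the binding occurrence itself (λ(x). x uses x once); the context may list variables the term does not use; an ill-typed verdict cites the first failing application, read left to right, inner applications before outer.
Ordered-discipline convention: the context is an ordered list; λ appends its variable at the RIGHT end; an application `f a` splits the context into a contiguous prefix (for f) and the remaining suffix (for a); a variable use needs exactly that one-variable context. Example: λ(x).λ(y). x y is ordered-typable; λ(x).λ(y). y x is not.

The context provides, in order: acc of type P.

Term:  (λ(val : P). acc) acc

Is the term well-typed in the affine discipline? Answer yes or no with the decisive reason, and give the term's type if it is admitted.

no — uses contraction: acc ×2
use counts: acc=2; val (λ-bound)=0
order of uses: acc, acc
typing: ✓ — P
summary: ordered ✗ | linear ✗ | affine ✗ | relevant ✗ | unrestricted ✓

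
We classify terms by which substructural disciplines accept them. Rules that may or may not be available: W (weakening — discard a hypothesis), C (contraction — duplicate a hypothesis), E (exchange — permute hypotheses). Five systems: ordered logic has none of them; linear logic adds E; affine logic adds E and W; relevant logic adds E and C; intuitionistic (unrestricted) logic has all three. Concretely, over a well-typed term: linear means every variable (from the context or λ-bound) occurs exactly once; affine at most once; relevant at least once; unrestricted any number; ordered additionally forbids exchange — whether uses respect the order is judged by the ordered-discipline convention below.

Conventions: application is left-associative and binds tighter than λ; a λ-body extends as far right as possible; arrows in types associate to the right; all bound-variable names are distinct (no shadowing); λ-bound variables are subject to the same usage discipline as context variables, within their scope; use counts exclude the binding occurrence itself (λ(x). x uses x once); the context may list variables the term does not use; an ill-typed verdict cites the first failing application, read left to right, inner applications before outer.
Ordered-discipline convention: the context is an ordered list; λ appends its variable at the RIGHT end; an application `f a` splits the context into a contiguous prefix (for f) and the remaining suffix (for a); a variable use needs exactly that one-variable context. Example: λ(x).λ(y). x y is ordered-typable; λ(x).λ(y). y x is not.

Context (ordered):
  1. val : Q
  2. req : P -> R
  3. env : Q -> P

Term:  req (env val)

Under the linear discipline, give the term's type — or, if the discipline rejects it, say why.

term : R
counts: val: 1; req: 1; env: 1
use order (left to right): req, env, val
typing: the term checks, with type R
summary: ordered ✗, linear ✓, affine ✓, relevant ✓, unrestricted ✓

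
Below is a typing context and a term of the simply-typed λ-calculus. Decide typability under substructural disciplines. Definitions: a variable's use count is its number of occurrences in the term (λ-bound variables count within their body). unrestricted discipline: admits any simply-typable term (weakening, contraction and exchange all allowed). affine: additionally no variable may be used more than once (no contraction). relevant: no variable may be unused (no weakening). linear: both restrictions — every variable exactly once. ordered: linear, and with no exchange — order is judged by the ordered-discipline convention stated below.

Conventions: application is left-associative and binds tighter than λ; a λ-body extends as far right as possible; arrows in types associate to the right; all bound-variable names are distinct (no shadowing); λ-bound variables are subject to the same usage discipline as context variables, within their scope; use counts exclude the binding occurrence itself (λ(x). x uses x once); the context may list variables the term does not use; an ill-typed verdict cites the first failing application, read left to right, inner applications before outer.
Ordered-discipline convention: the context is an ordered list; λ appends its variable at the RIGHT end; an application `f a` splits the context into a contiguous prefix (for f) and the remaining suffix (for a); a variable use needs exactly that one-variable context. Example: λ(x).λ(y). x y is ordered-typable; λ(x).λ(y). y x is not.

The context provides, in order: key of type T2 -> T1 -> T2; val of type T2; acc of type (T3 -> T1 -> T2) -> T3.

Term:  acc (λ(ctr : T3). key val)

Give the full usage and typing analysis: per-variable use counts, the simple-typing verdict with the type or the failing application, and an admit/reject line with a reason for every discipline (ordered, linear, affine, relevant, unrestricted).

use counts: key: 1×, val: 1×, acc: 1×, ctr [bound]: 0×
left-to-right use order: acc, key, val
typing: well-typed at T3
ordered: ✗ — unused: ctr — weakening required
linear: ✗ — unused: ctr — weakening required
affine: ✓ — at most one use each (key, val, acc, ctr)
relevant: ✗ — unused: ctr — weakening required
unrestricted: ✓ — simply typable at T3; W, C, E all held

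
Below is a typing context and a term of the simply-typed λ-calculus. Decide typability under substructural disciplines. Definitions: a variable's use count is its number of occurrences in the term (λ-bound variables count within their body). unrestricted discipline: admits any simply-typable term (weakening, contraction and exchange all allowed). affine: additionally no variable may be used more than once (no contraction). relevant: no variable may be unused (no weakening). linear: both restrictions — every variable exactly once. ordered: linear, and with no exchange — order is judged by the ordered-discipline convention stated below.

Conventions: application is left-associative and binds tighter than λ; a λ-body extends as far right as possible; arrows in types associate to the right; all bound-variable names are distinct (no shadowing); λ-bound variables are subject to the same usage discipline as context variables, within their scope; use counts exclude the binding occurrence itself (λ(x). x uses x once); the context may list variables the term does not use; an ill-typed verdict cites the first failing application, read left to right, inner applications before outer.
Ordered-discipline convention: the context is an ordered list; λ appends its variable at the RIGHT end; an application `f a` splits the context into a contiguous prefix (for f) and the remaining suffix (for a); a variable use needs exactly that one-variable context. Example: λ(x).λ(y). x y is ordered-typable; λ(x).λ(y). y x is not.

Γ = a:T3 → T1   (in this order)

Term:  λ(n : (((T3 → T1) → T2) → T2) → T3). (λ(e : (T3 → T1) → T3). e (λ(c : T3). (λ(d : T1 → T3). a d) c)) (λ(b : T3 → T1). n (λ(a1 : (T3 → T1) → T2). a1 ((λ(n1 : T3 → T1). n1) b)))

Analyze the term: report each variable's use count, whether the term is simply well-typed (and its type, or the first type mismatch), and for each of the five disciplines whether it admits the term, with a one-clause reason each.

use counts: a: 1; n (λ-bound): 1; e (λ-bound): 1; c (λ-bound): 1; d (λ-bound): 1; b (λ-bound): 1; a1 (λ-bound): 1; n1 (λ-bound): 1
uses in reading order: e, a, d, c, n, a1, n1, b
typing: ill-typed: argument of type T1 → T3 where T3 is required
ordered: ✗ — fails simple typing
linear: ✗ — a type mismatch blocks all five
affine: ✗ — the type mismatch rejects it
relevant: ✗ — not simply typable
unrestricted: ✗ — fails simple typing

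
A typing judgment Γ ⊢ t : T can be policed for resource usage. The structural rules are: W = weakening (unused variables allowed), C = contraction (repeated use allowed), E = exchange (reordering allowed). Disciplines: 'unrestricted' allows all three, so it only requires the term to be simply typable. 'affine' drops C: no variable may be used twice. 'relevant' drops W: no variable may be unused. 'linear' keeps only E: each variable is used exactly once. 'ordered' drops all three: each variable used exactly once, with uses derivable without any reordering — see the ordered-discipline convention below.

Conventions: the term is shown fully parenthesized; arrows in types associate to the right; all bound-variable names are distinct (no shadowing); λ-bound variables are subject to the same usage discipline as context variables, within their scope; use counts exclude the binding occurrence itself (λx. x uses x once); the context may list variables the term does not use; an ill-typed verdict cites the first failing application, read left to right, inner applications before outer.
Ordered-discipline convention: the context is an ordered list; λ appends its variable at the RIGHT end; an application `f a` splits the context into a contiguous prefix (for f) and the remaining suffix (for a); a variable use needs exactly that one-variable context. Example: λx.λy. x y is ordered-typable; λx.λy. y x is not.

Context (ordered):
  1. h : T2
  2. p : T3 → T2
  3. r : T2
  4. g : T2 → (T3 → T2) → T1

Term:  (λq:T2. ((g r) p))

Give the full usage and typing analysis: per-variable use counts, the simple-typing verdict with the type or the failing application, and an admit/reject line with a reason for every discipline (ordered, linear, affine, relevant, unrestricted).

use counts: h=0; p=1; r=1; g=1; q (λ-bound)=0
use order (left to right): g, r, p
typing: well-typed — term : T2 → T1
ordered: ✗ — unused: h, q — weakening required
linear: ✗ — unused: h, q — weakening required
affine: ✓ — none of h, p, r, g, q used more than once
relevant: ✗ — unused: h, q — weakening required
unrestricted: ✓ — simply typable at T2 → T1; W, C, E all held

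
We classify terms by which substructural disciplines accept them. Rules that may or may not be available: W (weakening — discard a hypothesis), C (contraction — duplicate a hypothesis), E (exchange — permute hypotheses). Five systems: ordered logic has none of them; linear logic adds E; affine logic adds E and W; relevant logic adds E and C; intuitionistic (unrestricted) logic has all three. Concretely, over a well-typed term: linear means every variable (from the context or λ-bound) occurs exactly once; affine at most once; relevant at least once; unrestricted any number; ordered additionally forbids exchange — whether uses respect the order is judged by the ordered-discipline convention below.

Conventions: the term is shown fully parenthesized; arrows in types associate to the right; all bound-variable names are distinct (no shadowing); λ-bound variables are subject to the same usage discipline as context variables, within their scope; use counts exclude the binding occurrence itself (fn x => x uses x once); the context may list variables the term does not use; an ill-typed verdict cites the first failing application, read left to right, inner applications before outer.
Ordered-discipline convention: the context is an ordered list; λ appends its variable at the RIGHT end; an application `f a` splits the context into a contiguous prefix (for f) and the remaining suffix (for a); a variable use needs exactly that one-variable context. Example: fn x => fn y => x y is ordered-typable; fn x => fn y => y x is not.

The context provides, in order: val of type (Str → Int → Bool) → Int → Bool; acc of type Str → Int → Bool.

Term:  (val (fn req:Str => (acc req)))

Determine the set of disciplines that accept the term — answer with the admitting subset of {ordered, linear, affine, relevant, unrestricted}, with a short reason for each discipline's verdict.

admitted in: ordered, linear, affine, relevant, unrestricted
use counts: val: 1; acc: 1; req [bound]: 1
left-to-right use order: val, acc, req
typing: ✓ — Int → Bool
ordered: ✓, one use each (val, acc, req); ordered split holds
linear: ✓, exactly-once usage across val, acc, req
affine: ✓, at most one use each (val, acc, req)
relevant: ✓, val, acc, req: all used, weakening unneeded
unrestricted: ✓, well-typed at Int → Bool; no restrictions here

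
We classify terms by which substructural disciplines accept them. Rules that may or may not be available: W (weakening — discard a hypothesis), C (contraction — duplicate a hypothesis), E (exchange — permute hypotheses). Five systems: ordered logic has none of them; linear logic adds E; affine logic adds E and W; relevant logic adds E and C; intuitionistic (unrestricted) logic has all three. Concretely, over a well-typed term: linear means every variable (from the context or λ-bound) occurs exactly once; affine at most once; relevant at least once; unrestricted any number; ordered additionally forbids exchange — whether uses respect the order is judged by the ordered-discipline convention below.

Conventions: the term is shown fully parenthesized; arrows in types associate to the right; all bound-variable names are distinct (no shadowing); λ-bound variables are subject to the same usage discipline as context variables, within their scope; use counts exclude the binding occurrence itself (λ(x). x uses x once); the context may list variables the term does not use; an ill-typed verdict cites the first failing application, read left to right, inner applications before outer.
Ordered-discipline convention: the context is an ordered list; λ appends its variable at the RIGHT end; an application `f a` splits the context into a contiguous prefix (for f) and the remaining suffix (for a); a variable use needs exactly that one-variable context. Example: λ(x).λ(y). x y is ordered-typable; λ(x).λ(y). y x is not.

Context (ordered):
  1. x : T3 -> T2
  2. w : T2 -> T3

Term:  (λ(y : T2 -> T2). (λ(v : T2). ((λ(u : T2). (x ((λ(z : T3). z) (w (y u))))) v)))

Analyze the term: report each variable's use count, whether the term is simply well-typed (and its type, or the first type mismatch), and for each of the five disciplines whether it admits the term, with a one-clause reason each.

variable uses: x=1; w=1; y (bound)=1; v (bound)=1; u (bound)=1; z (bound)=1
order of uses: x, z, w, y, u, v
typing: well-typed — term : (T2 -> T2) -> T2 -> T2
ordered: ✓ — x, w, y, v, u, z once each; derivable with no W/C/E
linear: ✓ — single use per variable (x, w, y, v, u, z)
affine: ✓ — none of x, w, y, v, u, z used more than once
relevant: ✓ — at least one use each (x, w, y, v, u, z)
unrestricted: ✓ — typability at (T2 -> T2) -> T2 -> T2 is all that's needed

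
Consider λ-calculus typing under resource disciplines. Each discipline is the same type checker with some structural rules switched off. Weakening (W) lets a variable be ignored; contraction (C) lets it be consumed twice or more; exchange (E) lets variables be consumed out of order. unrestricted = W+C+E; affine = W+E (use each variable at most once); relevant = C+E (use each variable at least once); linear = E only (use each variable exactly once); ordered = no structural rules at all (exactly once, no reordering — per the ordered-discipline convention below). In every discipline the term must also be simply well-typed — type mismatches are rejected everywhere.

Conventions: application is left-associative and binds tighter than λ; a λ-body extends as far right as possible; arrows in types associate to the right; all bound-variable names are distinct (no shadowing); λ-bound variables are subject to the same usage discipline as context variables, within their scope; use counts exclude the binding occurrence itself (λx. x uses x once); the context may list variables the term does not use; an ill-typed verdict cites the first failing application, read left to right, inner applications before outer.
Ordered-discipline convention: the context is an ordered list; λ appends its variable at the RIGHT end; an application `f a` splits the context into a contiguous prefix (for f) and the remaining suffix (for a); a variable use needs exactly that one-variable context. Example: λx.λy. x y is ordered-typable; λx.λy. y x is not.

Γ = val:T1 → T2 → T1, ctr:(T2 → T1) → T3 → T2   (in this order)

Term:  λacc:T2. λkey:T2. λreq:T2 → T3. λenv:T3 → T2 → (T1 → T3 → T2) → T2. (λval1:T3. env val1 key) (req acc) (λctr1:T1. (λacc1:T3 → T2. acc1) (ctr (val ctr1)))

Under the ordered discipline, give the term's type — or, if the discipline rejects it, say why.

not well-typed under ordered — no contiguous prefix/suffix split fits env, val1, key, req, acc, acc1, ctr, val, ctr1
use counts: val: 1×; ctr: 1×; acc [bound]: 1×; key [bound]: 1×; req [bound]: 1×; env [bound]: 1×; val1 [bound]: 1×; ctr1 [bound]: 1×; acc1 [bound]: 1×
order of uses: env, val1, key, req, acc, acc1, ctr, val, ctr1
typing: well-typed — term : T2 → T2 → (T2 → T3) → (T3 → T2 → (T1 → T3 → T2) → T2) → T2
summary: ordered ✗; linear ✓; affine ✓; relevant ✓; unrestricted ✓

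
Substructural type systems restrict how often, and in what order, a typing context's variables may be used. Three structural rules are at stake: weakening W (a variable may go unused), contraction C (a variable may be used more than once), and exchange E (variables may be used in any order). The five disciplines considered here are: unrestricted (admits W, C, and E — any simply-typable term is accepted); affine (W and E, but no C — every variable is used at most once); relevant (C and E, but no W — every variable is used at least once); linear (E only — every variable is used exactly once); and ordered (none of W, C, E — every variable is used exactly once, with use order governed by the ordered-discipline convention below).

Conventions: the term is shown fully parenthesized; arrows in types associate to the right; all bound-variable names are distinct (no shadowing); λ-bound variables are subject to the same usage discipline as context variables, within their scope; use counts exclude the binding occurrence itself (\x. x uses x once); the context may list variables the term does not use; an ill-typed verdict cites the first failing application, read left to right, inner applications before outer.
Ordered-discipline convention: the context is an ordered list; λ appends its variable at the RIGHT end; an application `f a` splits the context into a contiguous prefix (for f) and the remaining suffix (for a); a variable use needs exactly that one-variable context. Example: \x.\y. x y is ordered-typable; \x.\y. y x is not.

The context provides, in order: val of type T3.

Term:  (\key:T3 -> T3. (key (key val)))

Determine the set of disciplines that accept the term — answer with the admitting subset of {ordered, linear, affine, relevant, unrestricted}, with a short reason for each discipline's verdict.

admitted by: relevant, unrestricted
variable uses: val: 1, key [bound]: 2
left-to-right use order: key, key, val
typing: well-typed at (T3 -> T3) -> T3
ordered: ✗ — key ×2 used more than once (contraction)
linear: ✗ — key ×2 used more than once (contraction)
affine: ✗ — key ×2 used more than once (contraction)
relevant: ✓ — every one of val, key appears
unrestricted: ✓ — typability at (T3 -> T3) -> T3 is all that's needed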